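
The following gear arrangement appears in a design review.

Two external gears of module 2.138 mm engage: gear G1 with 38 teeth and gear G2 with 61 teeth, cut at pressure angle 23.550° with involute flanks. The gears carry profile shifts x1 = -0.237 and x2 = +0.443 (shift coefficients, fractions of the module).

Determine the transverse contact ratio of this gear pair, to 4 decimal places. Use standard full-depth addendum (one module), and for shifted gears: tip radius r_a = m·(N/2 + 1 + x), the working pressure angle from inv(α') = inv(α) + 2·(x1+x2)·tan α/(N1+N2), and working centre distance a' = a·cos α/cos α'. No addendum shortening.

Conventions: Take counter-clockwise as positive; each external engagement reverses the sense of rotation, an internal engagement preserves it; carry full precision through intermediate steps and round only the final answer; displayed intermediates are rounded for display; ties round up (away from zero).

1.5636

topology: single-mesh involute geometry — m = 2.138, 38T/61T pair
base radii: r_b1 = 37.238665, r_b2 = 59.777857
tip radii: r_a1 = 42.253294, r_a2 = 68.294134
inv(α') = inv(23.550°) + 2·(-0.237+0.443)·tan α/(38+61) = 0.02663922  ⇒  α' = 24.08337°
a' = a·cos α / cos α' = 105.8310·cos 23.550°/cos 24.08337° = 106.266758
action lengths: √(r_a1²−r_b1²) = 19.965538, √(r_a2²−r_b2²) = 33.025696
base pitch p_b = π·m·cos α = 6.157301
CR = (19.965538 + 33.025696 − 106.266758·sin 24.08337°)/6.157301 = 1.563582
contact ratio ≈ 1.5636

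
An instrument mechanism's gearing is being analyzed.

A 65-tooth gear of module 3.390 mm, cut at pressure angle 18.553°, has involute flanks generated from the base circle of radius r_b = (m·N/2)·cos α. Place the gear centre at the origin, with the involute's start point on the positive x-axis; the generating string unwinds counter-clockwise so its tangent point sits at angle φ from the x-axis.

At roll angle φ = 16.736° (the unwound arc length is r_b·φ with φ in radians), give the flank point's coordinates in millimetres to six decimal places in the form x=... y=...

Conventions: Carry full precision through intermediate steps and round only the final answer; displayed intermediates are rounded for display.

single-mesh involute tooth geometry (65T wheel at module 3.390)
pitch radius r_p = m·N/2 = 3.390·65/2 = 110.175000
base radius r_b = r_p·cos α = 110.175000·cos 18.553° = 104.449176
roll angle φ = 16.736° = 0.29209830 rad
x = r_b·(cos φ + φ·sin φ) = 108.810456
y = r_b·(sin φ − φ·cos φ) = 0.860322

x=108.810456 y=0.860322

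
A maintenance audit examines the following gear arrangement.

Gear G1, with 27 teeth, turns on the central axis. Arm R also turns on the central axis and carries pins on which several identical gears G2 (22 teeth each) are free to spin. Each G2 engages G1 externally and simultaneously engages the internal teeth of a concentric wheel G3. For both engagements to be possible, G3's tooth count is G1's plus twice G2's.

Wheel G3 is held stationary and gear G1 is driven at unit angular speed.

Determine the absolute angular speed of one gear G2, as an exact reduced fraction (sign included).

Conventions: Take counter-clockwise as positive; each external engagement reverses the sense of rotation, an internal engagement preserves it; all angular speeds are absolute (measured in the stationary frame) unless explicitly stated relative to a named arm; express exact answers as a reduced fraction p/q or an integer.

class = planetary set [G3 = 27+2·22 = 71; Willis about the carrier]
ring teeth: 27 + 2·22 = 71
27(ω_sun−ω_arm) = −71(ω_ring−ω_arm),  ω_ring = 0, ω_sun = 1
27(1−ω_arm) = −71(0−ω_arm)  ⇒  98·ω_arm = 27  ⇒  ω_arm = 27/98
sun–planet mesh: 27·(1−27/98) = −22·(ω_p−ω_arm)  ⇒  ω_p−ω_arm = -1917/2156
ω_p = 27/98 − 1917/2156 = -27/44
exact speed ratio = -27/44

-27/44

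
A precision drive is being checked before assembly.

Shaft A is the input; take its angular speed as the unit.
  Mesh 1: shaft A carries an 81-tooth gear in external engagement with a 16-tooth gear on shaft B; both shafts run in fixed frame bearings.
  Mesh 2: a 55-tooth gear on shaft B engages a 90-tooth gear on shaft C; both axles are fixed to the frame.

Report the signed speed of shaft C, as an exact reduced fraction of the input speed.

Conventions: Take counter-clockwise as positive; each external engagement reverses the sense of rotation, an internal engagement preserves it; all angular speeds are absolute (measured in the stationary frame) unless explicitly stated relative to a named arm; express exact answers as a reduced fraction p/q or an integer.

2-mesh fixed-axis compound train (all bearings frame-fixed)
mesh 1 [81T→16T]: |ω|/ω_in = 1×81/16 = 81/16, sense flips to −
mesh 2 [55T→90T]: |ω|/ω_in = (81/16)×55/90 = 99/32, sense flips to +
signed output speed (× input speed) = 99/32

99/32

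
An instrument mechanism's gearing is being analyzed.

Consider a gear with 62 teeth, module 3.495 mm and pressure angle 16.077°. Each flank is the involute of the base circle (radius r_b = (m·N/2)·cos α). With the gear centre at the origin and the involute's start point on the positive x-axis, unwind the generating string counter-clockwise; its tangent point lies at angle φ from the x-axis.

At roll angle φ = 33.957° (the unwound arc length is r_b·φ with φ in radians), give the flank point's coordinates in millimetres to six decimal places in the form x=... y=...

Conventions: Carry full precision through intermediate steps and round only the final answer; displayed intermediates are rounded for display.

x=120.816977 y=6.973482

single-mesh involute tooth geometry (62T wheel at module 3.495)
pitch radius r_p = m·N/2 = 3.495·62/2 = 108.345000
base radius r_b = r_p·cos α = 108.345000·cos 16.077° = 104.107670
roll angle φ = 33.957° = 0.59266145 rad
x = r_b·(cos φ + φ·sin φ) = 120.816977
y = r_b·(sin φ − φ·cos φ) = 6.973482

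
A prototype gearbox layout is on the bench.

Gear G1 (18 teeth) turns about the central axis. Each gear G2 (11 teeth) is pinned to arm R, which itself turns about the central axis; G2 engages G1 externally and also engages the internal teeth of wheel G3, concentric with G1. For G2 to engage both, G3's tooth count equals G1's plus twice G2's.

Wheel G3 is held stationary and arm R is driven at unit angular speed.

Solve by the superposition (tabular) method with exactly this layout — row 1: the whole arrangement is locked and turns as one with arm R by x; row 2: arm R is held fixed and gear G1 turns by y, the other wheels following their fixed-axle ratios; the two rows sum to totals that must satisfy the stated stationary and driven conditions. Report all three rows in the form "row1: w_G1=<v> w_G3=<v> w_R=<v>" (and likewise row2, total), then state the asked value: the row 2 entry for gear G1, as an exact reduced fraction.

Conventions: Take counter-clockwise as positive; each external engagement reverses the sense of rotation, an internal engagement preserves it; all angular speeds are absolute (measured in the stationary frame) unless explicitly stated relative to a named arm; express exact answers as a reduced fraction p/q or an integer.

planetary set (18T centre, 11T on arm, 40T internal) — Willis relation
row 1 — lock + rotate with arm: ω_sun = ω_ring = ω_arm = x
superposition row 2 [arm held]: sun y, ring −(18/40)·y, arm 0
boundary: total ω_ring = x − (18/40)·y = 0 and total ω_arm = x = 1  ⇒  y = 20/9, x = 1
row 2 ring = −(18/40)·20/9 = -1
totals (row 1 + row 2): sun 1 + 20/9 = 29/9, ring 1 + (-1) = 0, arm 1 + 0 = 1
asked cell (row2, sun) = 20/9

row1: w_G1=1 w_G3=1 w_R=1
row2: w_G1=20/9 w_G3=-1 w_R=0
total: w_G1=29/9 w_G3=0 w_R=1
asked value: 20/9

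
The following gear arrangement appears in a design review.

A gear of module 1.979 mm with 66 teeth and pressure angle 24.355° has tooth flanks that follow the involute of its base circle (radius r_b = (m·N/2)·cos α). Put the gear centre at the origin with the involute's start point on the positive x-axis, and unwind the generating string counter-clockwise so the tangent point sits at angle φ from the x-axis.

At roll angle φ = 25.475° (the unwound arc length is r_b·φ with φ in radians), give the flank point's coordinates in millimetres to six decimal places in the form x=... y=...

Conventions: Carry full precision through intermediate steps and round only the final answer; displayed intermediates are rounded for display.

x=65.088503 y=1.708934

topology: single-mesh involute geometry — m = 1.979, N = 66
pitch radius r_p = m·N/2 = 1.979·66/2 = 65.307000
base radius r_b = r_p·cos α = 65.307000·cos 24.355° = 59.495188
roll angle φ = 25.475° = 0.44462263 rad
x = r_b·(cos φ + φ·sin φ) = 65.088503
y = r_b·(sin φ − φ·cos φ) = 1.708934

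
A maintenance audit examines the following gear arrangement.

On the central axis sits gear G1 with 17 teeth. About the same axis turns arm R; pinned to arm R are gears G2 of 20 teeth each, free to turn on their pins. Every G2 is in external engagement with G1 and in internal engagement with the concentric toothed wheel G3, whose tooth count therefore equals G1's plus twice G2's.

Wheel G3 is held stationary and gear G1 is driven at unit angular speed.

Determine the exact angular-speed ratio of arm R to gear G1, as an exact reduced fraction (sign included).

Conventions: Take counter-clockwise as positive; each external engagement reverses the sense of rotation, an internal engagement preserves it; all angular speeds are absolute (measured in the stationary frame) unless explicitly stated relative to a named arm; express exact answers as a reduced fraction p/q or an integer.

17/74

planetary set (17T centre, 20T on arm, 57T internal) — Willis relation
ring teeth: 17 + 2·20 = 57
17(ω_sun−ω_arm) = −57(ω_ring−ω_arm),  ω_ring = 0, ω_sun = 1
17(1−ω_arm) = −57(0−ω_arm)  ⇒  74·ω_arm = 17  ⇒  ω_arm = 17/74
ω_out/ω_in = 17/74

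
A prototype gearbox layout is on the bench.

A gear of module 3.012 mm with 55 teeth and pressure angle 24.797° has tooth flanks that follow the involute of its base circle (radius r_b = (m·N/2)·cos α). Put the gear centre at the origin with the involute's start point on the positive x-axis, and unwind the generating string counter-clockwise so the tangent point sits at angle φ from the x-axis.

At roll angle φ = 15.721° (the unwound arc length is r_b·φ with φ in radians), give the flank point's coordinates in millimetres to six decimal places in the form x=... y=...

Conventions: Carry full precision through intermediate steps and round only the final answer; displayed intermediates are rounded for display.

single-mesh involute tooth geometry (55T wheel at module 3.012)
pitch radius r_p = m·N/2 = 3.012·55/2 = 82.830000
base radius r_b = r_p·cos α = 82.830000·cos 24.797° = 75.193028
roll angle φ = 15.721° = 0.27438321 rad
x = r_b·(cos φ + φ·sin φ) = 77.970472
y = r_b·(sin φ − φ·cos φ) = 0.513873

x=77.970472 y=0.513873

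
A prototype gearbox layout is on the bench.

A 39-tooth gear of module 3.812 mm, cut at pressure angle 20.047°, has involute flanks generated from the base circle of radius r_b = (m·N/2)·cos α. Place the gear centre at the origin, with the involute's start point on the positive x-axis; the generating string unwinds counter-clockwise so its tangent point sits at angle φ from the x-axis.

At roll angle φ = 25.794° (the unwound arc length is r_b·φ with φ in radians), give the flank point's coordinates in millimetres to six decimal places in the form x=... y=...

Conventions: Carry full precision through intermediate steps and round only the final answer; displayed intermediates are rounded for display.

recognized (one wheel, involute flank): single-mesh tooth geometry, m = 3.812, N = 39
pitch radius r_p = m·N/2 = 3.812·39/2 = 74.334000
base radius r_b = r_p·cos α = 74.334000·cos 20.047° = 69.830233
roll angle φ = 25.794° = 0.45019023 rad
x = r_b·(cos φ + φ·sin φ) = 76.551999
y = r_b·(sin φ − φ·cos φ) = 2.081052

x=76.551999 y=2.081052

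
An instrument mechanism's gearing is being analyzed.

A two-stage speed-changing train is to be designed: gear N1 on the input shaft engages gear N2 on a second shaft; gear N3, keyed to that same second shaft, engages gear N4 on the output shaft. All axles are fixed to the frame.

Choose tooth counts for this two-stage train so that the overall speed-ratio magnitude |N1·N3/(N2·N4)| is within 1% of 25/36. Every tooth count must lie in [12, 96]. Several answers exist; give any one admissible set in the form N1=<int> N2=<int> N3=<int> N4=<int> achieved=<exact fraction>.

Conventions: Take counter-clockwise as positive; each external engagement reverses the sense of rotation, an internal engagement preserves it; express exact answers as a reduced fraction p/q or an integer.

N1=15 N2=12 N3=15 N4=27 achieved=25/36

2-stage fixed-axis compound train for ratio 25/36
target = 25/36 in lowest terms: an exact hit needs N1·N3 = k·25 and N2·N4 = k·36 for one integer k, every count in [12, 96]; additionally prefer no 1:1 stage (N1 ≠ N2, N3 ≠ N4)
k = 1…8: no 1:1-free in-range split of k·25 and k·36 into factor pairs; take k = 9
k = 9: N1·N3 = 225 = 15·15, N2·N4 = 324 = 12·27
achieved = 15·15/(12·27) = 25/36; |achieved − target| = 0 ≤ 1/144 ✓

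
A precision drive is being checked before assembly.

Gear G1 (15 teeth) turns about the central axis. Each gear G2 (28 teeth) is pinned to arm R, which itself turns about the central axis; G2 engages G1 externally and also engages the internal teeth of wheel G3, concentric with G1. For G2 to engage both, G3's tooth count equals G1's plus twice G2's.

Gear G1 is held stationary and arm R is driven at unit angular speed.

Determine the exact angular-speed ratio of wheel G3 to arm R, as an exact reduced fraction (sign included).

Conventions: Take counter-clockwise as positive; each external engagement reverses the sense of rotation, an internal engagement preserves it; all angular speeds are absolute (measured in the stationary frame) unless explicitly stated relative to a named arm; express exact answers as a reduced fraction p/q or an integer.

topology: planetary set — G1 15T / G2 28T / G3 71T, arm = carrier (Willis)
ring teeth: 15 + 2·28 = 71
15(ω_sun−ω_arm) = −71(ω_ring−ω_arm),  ω_sun = 0, ω_arm = 1
ω_ring = 1 − (15/71)(0−1) = 86/71
ω_out/ω_in = 86/71

86/71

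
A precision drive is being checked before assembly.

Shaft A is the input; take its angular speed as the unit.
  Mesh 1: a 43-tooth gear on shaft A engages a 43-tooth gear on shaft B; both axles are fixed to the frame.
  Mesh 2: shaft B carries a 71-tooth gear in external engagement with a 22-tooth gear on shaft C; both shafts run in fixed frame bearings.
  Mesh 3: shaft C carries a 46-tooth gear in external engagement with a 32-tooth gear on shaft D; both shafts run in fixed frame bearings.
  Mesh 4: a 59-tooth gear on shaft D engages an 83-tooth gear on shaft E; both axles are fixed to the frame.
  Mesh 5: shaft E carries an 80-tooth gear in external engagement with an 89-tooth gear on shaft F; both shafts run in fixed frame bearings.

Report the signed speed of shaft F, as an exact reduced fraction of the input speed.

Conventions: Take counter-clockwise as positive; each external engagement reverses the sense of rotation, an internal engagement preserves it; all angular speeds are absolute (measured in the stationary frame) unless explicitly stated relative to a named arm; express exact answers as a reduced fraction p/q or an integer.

5-mesh fixed-axis compound train (all bearings frame-fixed)
mesh 1 [43T→43T]: |ω|/ω_in = 1×43/43 = 1, sense flips to −
mesh 2 [71T→22T]: |ω|/ω_in = 1×71/22 = 71/22, sense flips to +
mesh 3 [46T→32T]: |ω|/ω_in = (71/22)×46/32 = 1633/352, sense flips to −
mesh 4 [59T→83T]: |ω|/ω_in = (1633/352)×59/83 = 96347/29216, sense flips to +
mesh 5 [80T→89T]: |ω|/ω_in = (96347/29216)×80/89 = 481735/162514, sense flips to −
signed output speed (× input speed) = -481735/162514

-481735/162514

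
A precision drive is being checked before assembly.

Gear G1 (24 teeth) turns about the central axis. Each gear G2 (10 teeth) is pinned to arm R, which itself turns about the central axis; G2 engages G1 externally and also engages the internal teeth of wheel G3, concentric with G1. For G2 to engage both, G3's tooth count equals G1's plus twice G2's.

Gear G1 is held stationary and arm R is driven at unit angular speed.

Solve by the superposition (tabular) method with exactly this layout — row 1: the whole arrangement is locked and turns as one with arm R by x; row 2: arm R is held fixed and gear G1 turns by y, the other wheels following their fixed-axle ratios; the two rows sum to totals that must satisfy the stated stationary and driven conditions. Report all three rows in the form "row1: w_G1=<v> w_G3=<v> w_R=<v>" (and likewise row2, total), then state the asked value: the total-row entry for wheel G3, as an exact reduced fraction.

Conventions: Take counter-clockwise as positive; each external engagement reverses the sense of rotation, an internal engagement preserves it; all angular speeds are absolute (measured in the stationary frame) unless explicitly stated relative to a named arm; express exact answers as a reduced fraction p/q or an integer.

row1: w_G1=1 w_G3=1 w_R=1
row2: w_G1=-1 w_G3=6/11 w_R=0
total: w_G1=0 w_G3=17/11 w_R=1
asked value: 17/11

recognized (axles ride arm R): planetary set, 24/10/44 teeth
row 1 — lock + rotate with arm: ω_sun = ω_ring = ω_arm = x
row 2 (arm held, sun turns y): ω_ring = −(24/44)·y, ω_arm = 0
boundary: total ω_sun = x + y = 0 and total ω_arm = x = 1  ⇒  y = -1, x = 1
row 2 ring = −(24/44)·(-1) = 6/11
totals (row 1 + row 2): sun 1 + (-1) = 0, ring 1 + 6/11 = 17/11, arm 1 + 0 = 1
asked cell (total, ring) = 17/11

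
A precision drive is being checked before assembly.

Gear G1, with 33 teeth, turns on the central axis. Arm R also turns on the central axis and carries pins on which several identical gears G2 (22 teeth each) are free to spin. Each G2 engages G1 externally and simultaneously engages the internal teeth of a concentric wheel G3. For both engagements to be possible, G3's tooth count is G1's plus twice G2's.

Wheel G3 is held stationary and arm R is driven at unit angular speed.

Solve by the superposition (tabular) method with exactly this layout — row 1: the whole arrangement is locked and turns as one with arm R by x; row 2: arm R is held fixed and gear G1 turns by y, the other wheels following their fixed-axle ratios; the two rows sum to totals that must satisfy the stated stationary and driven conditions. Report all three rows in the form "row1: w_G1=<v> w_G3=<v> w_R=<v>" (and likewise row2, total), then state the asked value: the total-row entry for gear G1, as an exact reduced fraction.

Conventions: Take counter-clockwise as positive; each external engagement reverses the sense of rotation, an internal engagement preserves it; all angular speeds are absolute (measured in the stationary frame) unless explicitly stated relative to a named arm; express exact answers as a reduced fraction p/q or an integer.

row1: w_G1=1 w_G3=1 w_R=1
row2: w_G1=7/3 w_G3=-1 w_R=0
total: w_G1=10/3 w_G3=0 w_R=1
asked value: 10/3

topology: planetary set — G1 33T / G2 22T / G3 77T, arm = carrier (Willis)
row 1 — lock + rotate with arm: ω_sun = ω_ring = ω_arm = x
row 2 — arm fixed, fixed-axis ratios: sun y, ring −(33/77)·y, arm 0
boundary: total ω_ring = x − (33/77)·y = 0 and total ω_arm = x = 1  ⇒  y = 7/3, x = 1
row 2 ring = −(33/77)·7/3 = -1
totals (row 1 + row 2): sun 1 + 7/3 = 10/3, ring 1 + (-1) = 0, arm 1 + 0 = 1
asked cell (total, sun) = 10/3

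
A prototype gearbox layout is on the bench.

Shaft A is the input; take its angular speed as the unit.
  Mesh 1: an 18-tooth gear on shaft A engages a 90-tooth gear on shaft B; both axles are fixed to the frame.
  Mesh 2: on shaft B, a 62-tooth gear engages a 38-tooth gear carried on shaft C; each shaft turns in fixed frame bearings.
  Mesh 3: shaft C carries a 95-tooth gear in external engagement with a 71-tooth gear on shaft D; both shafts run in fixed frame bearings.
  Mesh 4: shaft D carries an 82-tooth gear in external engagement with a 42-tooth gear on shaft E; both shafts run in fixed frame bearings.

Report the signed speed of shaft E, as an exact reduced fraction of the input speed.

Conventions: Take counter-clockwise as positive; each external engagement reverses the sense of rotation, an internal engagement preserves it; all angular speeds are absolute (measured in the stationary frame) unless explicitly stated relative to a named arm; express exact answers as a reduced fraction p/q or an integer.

1271/1491

4-mesh fixed-axis compound train (all bearings frame-fixed)
mesh 1 [18T→90T]: |ω|/ω_in = 1×18/90 = 1/5, sense flips to −
mesh 2 [62T→38T]: |ω|/ω_in = (1/5)×62/38 = 31/95, sense flips to +
mesh 3 [95T→71T]: |ω|/ω_in = (31/95)×95/71 = 31/71, sense flips to −
mesh 4 [82T→42T]: |ω|/ω_in = (31/71)×82/42 = 1271/1491, sense flips to +
signed output speed (× input speed) = 1271/1491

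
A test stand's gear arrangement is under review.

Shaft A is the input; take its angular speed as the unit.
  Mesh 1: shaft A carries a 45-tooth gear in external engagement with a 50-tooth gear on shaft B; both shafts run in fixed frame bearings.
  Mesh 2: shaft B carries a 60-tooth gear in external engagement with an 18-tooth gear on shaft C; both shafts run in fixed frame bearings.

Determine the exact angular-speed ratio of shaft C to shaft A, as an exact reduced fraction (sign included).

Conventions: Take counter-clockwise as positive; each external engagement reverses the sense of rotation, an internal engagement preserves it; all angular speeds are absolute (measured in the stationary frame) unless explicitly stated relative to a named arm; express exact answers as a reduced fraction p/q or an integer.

class = fixed-axis compound train [2 meshes; 2 ratios multiply, 2 sense flips]
mesh 1 [45T→50T]: running ratio 9/10, sense −
mesh 2 [60T→18T]: running ratio 3, sense +
ω_out/ω_in = 3

3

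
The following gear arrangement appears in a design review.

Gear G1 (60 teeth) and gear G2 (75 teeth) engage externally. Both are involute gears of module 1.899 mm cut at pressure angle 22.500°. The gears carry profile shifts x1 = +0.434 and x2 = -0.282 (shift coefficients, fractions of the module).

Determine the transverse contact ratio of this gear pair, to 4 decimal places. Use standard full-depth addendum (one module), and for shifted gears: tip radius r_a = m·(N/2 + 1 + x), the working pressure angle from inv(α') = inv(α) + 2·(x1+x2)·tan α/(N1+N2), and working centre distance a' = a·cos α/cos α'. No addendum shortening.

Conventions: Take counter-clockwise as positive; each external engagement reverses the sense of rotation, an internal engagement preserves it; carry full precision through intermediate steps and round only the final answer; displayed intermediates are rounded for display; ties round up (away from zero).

class = single-mesh tooth geometry [involute pair 60T × 75T, m = 1.899]
base radii: r_b1 = 52.633417, r_b2 = 65.791771
tip radii: r_a1 = 59.693166, r_a2 = 72.575982
inv(α') = inv(22.500°) + 2·(+0.434-0.282)·tan α/(60+75) = 0.02244723  ⇒  α' = 22.80681°
a' = a·cos α / cos α' = 128.1825·cos 22.500°/cos 22.80681° = 128.469290
action lengths: √(r_a1²−r_b1²) = 28.160211, √(r_a2²−r_b2²) = 30.638473
base pitch p_b = π·m·cos α = 5.511759
CR = (28.160211 + 30.638473 − 128.469290·sin 22.80681°)/5.511759 = 1.633010
contact ratio ≈ 1.6330

1.6330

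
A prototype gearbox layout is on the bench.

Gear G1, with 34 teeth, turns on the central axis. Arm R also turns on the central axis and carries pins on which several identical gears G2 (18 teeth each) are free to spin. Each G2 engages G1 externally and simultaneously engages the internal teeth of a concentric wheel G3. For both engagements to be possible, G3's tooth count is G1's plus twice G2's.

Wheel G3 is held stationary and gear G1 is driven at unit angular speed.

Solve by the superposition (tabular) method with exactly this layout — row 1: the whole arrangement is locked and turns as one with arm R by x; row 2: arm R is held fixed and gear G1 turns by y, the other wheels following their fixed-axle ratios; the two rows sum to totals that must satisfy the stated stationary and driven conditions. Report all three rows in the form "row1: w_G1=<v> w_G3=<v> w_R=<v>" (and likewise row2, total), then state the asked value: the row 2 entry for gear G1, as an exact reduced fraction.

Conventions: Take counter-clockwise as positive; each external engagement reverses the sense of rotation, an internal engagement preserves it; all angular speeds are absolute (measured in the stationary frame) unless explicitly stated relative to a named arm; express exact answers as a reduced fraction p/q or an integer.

topology: planetary set — G1 34T / G2 18T / G3 70T, arm = carrier (Willis)
row 1 — lock + rotate with arm: ω_sun = ω_ring = ω_arm = x
row 2 (arm held, sun turns y): ω_ring = −(34/70)·y, ω_arm = 0
boundary: total ω_ring = x − (34/70)·y = 0 and total ω_sun = x + y = 1  ⇒  y = 35/52, x = 17/52
row 2 ring = −(34/70)·35/52 = -17/52
totals (row 1 + row 2): sun 17/52 + 35/52 = 1, ring 17/52 + (-17/52) = 0, arm 17/52 + 0 = 17/52
asked cell (row2, sun) = 35/52

row1: w_G1=17/52 w_G3=17/52 w_R=17/52
row2: w_G1=35/52 w_G3=-17/52 w_R=0
total: w_G1=1 w_G3=0 w_R=17/52
asked value: 35/52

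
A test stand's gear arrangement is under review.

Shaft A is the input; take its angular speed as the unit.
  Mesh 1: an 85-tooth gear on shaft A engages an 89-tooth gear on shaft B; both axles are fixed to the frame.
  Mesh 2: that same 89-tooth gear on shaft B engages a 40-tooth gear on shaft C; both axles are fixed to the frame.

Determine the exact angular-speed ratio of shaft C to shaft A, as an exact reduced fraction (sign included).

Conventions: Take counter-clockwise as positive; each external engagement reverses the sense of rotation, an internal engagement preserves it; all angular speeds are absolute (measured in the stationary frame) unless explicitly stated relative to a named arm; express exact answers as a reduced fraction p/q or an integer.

17/8

class = fixed-axis compound train [2 meshes; 2 ratios multiply, 2 sense flips]
mesh 1 [85T→89T]: running ratio 85/89, sense −
mesh 2 [89T→40T]: running ratio 17/8, sense +
ω_out/ω_in = 17/8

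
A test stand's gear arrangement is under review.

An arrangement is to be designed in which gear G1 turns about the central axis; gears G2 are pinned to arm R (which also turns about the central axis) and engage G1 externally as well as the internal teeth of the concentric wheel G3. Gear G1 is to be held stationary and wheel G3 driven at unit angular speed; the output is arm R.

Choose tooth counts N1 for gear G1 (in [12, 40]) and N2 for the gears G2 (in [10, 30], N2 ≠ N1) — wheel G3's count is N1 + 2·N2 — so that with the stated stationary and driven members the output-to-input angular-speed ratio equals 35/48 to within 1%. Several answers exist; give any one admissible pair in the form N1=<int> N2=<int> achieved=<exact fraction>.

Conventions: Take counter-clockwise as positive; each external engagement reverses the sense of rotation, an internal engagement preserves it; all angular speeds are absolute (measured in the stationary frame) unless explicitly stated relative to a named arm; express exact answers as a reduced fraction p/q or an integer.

N1=13 N2=11 achieved=35/48

design class (target 35/48): planetary set
Willis with ω_sun = 0: ω_arm/ω_ring = N3/(N1+N3); set equal to 35/48  ⇒  N3/N1 = (35/48)/(1 − 35/48) = 35/13
N3 = N1 + 2·N2  ⇒  N2/N1 = (N3/N1 − 1)/2 = (35/13 − 1)/2 = 11/13
smallest multiple with N1 ≥ 12 and N2 ≥ 10: k = 1  ⇒  N1 = 1·13 = 13, N2 = 1·11 = 11 (N1 ≤ 40, N2 ≤ 30, N2 ≠ N1 ✓), N3 = 13 + 2·11 = 35
check: N3/(N1+N3) with N1 = 13, N3 = 35 gives 35/48; |achieved − target| = 0 ≤ 7/960 ✓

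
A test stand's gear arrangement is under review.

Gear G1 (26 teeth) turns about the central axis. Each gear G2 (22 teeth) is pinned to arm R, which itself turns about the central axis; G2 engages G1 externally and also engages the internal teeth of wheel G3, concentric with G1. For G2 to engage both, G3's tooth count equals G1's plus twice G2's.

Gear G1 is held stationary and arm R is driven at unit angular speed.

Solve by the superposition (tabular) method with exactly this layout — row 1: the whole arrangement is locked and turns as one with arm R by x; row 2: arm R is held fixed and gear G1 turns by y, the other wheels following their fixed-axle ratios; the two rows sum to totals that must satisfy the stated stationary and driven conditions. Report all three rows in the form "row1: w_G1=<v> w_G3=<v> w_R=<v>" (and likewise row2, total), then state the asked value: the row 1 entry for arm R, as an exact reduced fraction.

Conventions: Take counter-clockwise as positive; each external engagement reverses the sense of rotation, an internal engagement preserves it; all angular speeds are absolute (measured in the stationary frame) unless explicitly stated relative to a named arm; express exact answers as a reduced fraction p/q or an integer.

row1: w_G1=1 w_G3=1 w_R=1
row2: w_G1=-1 w_G3=13/35 w_R=0
total: w_G1=0 w_G3=48/35 w_R=1
asked value: 1

topology: planetary set — G1 26T / G2 22T / G3 70T, arm = carrier (Willis)
row 1: whole set turns with the arm by x
superposition row 2 [arm held]: sun y, ring −(26/70)·y, arm 0
boundary: total ω_sun = x + y = 0 and total ω_arm = x = 1  ⇒  y = -1, x = 1
row 2 ring = −(26/70)·(-1) = 13/35
totals (row 1 + row 2): sun 1 + (-1) = 0, ring 1 + 13/35 = 48/35, arm 1 + 0 = 1
asked cell (row1, arm) = 1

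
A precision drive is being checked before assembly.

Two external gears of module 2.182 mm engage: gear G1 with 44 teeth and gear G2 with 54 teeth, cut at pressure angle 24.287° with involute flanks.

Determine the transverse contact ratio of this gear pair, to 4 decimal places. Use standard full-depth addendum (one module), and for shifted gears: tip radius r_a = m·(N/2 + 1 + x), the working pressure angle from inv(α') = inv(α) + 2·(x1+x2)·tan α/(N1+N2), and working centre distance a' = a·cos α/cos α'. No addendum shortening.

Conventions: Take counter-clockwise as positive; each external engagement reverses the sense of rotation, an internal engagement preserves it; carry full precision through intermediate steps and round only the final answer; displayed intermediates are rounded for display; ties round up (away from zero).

class = single-mesh tooth geometry [involute pair 44T × 54T, m = 2.182]
base radii: r_b1 = 43.755484, r_b2 = 53.699912
tip radii: r_a1 = 50.186000, r_a2 = 61.096000
no profile shift: α' = α, a' = a
action lengths: √(r_a1²−r_b1²) = 24.578288, √(r_a2²−r_b2²) = 29.138302
base pitch p_b = π·m·cos α = 6.248268
CR = (24.578288 + 29.138302 − 106.918000·sin 24.28700°)/6.248268 = 1.558897
contact ratio ≈ 1.5589

1.5589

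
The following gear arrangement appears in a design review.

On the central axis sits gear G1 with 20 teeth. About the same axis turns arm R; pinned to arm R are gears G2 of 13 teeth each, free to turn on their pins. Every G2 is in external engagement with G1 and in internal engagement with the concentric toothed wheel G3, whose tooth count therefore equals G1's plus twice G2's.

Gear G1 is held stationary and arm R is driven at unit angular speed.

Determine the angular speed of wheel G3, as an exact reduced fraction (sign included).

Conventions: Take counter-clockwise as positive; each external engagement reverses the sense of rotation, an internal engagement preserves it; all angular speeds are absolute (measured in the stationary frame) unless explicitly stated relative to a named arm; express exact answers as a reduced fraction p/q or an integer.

planetary set (20T centre, 13T on arm, 46T internal) — Willis relation
ring teeth: 20 + 2·13 = 46
20(ω_sun−ω_arm) = −46(ω_ring−ω_arm),  ω_sun = 0, ω_arm = 1
ω_ring = 1 − (20/46)(0−1) = 33/23
exact speed ratio = 33/23

33/23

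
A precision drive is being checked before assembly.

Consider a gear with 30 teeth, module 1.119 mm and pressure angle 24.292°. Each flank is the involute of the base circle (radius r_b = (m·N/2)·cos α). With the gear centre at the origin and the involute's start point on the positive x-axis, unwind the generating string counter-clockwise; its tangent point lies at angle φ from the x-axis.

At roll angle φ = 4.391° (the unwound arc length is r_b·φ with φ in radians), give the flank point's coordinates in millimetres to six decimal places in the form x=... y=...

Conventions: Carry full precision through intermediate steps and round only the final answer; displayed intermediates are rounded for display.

recognized (one wheel, involute flank): single-mesh tooth geometry, m = 1.119, N = 30
pitch radius r_p = m·N/2 = 1.119·30/2 = 16.785000
base radius r_b = r_p·cos α = 16.785000·cos 24.292° = 15.298868
roll angle φ = 4.391° = 0.07663741 rad
x = r_b·(cos φ + φ·sin φ) = 15.343730
y = r_b·(sin φ − φ·cos φ) = 0.002294

x=15.343730 y=0.002294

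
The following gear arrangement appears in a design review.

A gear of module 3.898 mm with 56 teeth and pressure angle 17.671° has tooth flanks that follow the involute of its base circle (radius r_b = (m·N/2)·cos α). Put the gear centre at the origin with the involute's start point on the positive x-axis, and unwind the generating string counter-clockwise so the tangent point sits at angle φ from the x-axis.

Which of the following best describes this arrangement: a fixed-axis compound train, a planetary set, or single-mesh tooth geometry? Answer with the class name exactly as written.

single-mesh involute tooth geometry (56T wheel at module 3.898)
classification: single-mesh tooth geometry

single-mesh tooth geometry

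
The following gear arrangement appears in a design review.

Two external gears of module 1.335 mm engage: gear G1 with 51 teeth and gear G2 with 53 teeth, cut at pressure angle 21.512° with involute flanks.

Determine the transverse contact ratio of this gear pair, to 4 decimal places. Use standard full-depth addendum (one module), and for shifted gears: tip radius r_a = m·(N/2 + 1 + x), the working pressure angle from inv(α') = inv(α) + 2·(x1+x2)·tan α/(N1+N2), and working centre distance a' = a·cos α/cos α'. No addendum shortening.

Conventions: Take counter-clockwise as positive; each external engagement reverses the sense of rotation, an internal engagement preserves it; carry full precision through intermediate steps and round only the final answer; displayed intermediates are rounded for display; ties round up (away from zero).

recognized (one external pair, fixed centres): single-mesh tooth geometry, m = 1.335, N1 = 51, N2 = 53
base radii: r_b1 = 31.671126, r_b2 = 32.913131
tip radii: r_a1 = 35.377500, r_a2 = 36.712500
no profile shift: α' = α, a' = a
action lengths: √(r_a1²−r_b1²) = 15.764113, √(r_a2²−r_b2²) = 16.264484
base pitch p_b = π·m·cos α = 3.901874
CR = (15.764113 + 16.264484 − 69.420000·sin 21.51200°)/3.901874 = 1.684461
contact ratio ≈ 1.6845

1.6845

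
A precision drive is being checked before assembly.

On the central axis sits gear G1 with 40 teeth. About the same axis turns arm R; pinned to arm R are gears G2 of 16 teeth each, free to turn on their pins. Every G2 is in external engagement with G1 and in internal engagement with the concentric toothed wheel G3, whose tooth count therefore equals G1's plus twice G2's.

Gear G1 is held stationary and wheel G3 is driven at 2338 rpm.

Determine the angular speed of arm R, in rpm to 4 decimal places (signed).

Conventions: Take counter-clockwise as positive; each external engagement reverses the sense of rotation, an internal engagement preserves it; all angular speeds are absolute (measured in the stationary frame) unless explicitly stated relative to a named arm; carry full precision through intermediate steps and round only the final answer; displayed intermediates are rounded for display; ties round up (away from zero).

topology: planetary set — G1 40T / G2 16T / G3 72T, arm = carrier (Willis)
normalise by the input: solve with ω_ring = 1, then scale by 2338 rpm
ring teeth: 40 + 2·16 = 72
40(ω_sun−ω_arm) = −72(ω_ring−ω_arm),  ω_sun = 0, ω_ring = 1
40(0−ω_arm) = −72(1−ω_arm)  ⇒  112·ω_arm = 72  ⇒  ω_arm = 9/14
scale: ω_arm = 9/14 × 2338 rpm = +1503.0000 rpm

+1503.0000 rpm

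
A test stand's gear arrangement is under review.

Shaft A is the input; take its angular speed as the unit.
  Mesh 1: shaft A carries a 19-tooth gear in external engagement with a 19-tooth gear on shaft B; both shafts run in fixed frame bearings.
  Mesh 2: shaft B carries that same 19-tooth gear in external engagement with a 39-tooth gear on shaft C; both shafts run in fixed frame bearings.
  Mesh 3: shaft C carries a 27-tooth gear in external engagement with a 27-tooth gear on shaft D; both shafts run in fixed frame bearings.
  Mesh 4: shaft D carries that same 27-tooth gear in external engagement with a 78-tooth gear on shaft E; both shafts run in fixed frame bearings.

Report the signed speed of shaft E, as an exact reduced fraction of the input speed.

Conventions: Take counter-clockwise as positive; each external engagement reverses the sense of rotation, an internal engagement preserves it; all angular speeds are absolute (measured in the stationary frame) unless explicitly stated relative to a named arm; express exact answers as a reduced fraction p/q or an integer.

4-mesh fixed-axis compound train (all bearings frame-fixed)
mesh 1 [19T→19T]: |ω|/ω_in = 1×19/19 = 1, sense flips to −
mesh 2 [19T→39T]: |ω|/ω_in = 1×19/39 = 19/39, sense flips to +
mesh 3 [27T→27T]: |ω|/ω_in = (19/39)×27/27 = 19/39, sense flips to −
mesh 4 [27T→78T]: |ω|/ω_in = (19/39)×27/78 = 57/338, sense flips to +
signed output speed (× input speed) = 57/338

57/338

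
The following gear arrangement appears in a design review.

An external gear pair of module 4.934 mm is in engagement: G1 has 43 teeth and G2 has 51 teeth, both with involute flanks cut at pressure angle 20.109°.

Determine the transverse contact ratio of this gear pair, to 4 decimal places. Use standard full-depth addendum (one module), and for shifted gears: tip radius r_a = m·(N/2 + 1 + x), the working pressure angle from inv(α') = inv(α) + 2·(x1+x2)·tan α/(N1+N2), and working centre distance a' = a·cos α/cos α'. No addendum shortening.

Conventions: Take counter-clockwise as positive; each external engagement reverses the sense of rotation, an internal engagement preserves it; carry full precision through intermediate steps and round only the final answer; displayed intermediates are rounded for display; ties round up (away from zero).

single-mesh involute tooth geometry (43T engaging 51T at module 4.934)
base radii: r_b1 = 99.614330, r_b2 = 118.147228
tip radii: r_a1 = 111.015000, r_a2 = 130.751000
no profile shift: α' = α, a' = a
action lengths: √(r_a1²−r_b1²) = 49.003220, √(r_a2²−r_b2²) = 56.009432
base pitch p_b = π·m·cos α = 14.555704
CR = (49.003220 + 56.009432 − 231.898000·sin 20.10900°)/14.555704 = 1.737082
contact ratio ≈ 1.7371

1.7371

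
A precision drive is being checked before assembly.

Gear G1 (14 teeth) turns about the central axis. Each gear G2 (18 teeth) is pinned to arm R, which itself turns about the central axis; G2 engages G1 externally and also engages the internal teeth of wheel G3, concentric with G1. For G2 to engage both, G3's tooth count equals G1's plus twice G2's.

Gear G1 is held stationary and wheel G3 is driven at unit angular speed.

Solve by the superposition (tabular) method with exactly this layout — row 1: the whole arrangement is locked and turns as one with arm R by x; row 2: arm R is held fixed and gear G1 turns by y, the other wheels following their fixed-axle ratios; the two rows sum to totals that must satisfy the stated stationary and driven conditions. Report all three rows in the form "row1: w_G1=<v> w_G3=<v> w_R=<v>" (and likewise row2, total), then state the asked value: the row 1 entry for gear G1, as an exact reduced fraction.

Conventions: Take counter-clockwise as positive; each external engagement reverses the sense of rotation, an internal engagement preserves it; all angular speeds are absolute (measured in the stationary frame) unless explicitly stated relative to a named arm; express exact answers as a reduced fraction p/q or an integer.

row1: w_G1=25/32 w_G3=25/32 w_R=25/32
row2: w_G1=-25/32 w_G3=7/32 w_R=0
total: w_G1=0 w_G3=1 w_R=25/32
asked value: 25/32

topology: planetary set — G1 14T / G2 18T / G3 50T, arm = carrier (Willis)
row 1 (train locked, turned with arm): all members turn x
row 2: sun turns y, ring = −(14/50)·y, arm 0
boundary: total ω_sun = x + y = 0 and total ω_ring = x − (14/50)·y = 1  ⇒  y = -25/32, x = 25/32
row 2 ring = −(14/50)·(-25/32) = 7/32
totals (row 1 + row 2): sun 25/32 + (-25/32) = 0, ring 25/32 + 7/32 = 1, arm 25/32 + 0 = 25/32
asked cell (row1, sun) = 25/32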